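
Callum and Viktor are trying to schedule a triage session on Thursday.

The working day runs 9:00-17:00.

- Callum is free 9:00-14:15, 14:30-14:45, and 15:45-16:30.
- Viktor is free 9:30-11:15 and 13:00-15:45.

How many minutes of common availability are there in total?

195 minutes

Callum ∩ Viktor: 09:30–11:15, 13:00–14:15, 14:30–14:45.
Total common minutes: 105 + 75 + 15 = 195.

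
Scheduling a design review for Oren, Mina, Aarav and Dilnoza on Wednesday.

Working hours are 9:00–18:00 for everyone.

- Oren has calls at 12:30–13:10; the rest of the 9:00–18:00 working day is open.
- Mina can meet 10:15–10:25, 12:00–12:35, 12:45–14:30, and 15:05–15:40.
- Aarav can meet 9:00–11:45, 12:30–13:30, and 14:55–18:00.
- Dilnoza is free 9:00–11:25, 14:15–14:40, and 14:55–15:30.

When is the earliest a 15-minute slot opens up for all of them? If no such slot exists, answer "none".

Oren free within 09:00–18:00: 09:00–12:30, 13:10–18:00.
Oren ∩ Mina: 10:15–10:25, 12:00–12:30, 13:10–14:30, 15:05–15:40.
Oren ∩ Mina ∩ Aarav: 10:15–10:25, 13:10–13:30, 15:05–15:40.
Oren ∩ Mina ∩ Aarav ∩ Dilnoza: 10:15–10:25, 15:05–15:30.
Windows ≥ 15 min: 15:05–15:30.
Earliest such window starts at 15:05.

15:05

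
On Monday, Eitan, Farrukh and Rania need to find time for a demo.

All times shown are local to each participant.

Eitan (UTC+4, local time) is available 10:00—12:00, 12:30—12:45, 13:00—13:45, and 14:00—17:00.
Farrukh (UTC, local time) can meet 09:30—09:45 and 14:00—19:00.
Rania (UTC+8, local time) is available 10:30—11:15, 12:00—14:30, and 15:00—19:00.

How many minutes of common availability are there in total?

Eitan → UTC: 06:00–08:00, 08:30–08:45, 09:00–09:45, 10:00–13:00.
Farrukh → UTC: 09:30–09:45, 14:00–19:00.
Rania → UTC: 02:30–03:15, 04:00–06:30, 07:00–11:00.
Eitan ∩ Farrukh: 09:30–09:45.
Eitan ∩ Farrukh ∩ Rania: 09:30–09:45.
Total common minutes: 15.

15 minutes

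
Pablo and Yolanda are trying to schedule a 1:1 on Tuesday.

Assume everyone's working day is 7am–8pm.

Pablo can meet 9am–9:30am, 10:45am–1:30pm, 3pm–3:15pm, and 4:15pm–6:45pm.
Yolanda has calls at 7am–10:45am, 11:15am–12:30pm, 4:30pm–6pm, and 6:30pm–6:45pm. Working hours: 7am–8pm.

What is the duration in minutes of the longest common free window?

60 minutes

Yolanda free within 07:00–20:00: 10:45–11:15, 12:30–16:30, 18:00–18:30, 18:45–20:00.
Pablo ∩ Yolanda: 10:45–11:15, 12:30–13:30, 15:00–15:15, 16:15–16:30, 18:00–18:30.
Common window lengths: 30, 60, 15, 15, 30 min; longest is 60.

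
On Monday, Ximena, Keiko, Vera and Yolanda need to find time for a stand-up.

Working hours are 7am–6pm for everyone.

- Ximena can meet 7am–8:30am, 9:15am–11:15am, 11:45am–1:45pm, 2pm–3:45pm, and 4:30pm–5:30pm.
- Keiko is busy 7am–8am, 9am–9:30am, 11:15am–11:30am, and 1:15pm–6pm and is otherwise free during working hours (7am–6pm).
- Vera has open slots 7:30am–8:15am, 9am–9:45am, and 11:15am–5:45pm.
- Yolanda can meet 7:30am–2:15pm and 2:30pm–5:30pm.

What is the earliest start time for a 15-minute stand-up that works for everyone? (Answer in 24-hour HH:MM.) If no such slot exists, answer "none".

08:00

Keiko free within 07:00–18:00: 08:00–09:00, 09:30–11:15, 11:30–13:15.
Ximena ∩ Keiko: 08:00–08:30, 09:30–11:15, 11:45–13:15.
Ximena ∩ Keiko ∩ Vera: 08:00–08:15, 09:30–09:45, 11:45–13:15.
Ximena ∩ Keiko ∩ Vera ∩ Yolanda: 08:00–08:15, 09:30–09:45, 11:45–13:15.
Windows ≥ 15 min: 08:00–08:15, 09:30–09:45, 11:45–13:15.
Earliest such window starts at 08:00.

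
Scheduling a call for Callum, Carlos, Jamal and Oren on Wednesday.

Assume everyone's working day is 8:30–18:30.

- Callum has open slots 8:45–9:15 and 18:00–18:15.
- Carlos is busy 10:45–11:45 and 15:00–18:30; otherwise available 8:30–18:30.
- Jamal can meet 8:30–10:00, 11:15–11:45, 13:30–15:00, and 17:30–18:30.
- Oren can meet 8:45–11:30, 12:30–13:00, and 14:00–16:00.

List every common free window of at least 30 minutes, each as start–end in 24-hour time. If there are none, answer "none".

08:45–09:15

Carlos free within 08:30–18:30: 08:30–10:45, 11:45–15:00.
Callum ∩ Carlos: 08:45–09:15.
Callum ∩ Carlos ∩ Jamal: 08:45–09:15.
Callum ∩ Carlos ∩ Jamal ∩ Oren: 08:45–09:15.
Windows ≥ 30 min: 08:45–09:15.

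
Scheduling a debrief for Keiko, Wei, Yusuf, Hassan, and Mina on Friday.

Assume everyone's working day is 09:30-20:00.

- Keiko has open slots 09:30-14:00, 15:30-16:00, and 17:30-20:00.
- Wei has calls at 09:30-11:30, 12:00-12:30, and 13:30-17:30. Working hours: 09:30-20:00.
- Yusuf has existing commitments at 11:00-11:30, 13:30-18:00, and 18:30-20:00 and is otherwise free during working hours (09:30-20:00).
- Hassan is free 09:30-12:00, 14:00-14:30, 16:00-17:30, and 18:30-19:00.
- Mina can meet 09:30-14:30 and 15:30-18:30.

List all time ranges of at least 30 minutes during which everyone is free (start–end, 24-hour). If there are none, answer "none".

11:30–12:00

Wei free within 09:30–20:00: 11:30–12:00, 12:30–13:30, 17:30–20:00.
Yusuf free within 09:30–20:00: 09:30–11:00, 11:30–13:30, 18:00–18:30.
Keiko ∩ Wei: 11:30–12:00, 12:30–13:30, 17:30–20:00.
Keiko ∩ Wei ∩ Yusuf: 11:30–12:00, 12:30–13:30, 18:00–18:30.
Keiko ∩ Wei ∩ Yusuf ∩ Hassan: 11:30–12:00.
Keiko ∩ Wei ∩ Yusuf ∩ Hassan ∩ Mina: 11:30–12:00.
Windows ≥ 30 min: 11:30–12:00.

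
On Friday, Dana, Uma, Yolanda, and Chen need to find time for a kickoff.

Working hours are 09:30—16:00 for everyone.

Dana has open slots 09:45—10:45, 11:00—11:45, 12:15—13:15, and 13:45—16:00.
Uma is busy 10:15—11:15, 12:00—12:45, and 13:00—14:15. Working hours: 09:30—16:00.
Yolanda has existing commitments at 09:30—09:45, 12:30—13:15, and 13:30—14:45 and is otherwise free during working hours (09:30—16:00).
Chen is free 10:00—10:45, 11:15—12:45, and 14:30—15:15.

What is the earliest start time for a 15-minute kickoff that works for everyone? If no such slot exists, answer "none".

10:00

Uma free within 09:30–16:00: 09:30–10:15, 11:15–12:00, 12:45–13:00, 14:15–16:00.
Yolanda free within 09:30–16:00: 09:45–12:30, 13:15–13:30, 14:45–16:00.
Dana ∩ Uma: 09:45–10:15, 11:15–11:45, 12:45–13:00, 14:15–16:00.
Dana ∩ Uma ∩ Yolanda: 09:45–10:15, 11:15–11:45, 14:45–16:00.
Dana ∩ Uma ∩ Yolanda ∩ Chen: 10:00–10:15, 11:15–11:45, 14:45–15:15.
Windows ≥ 15 min: 10:00–10:15, 11:15–11:45, 14:45–15:15.
Earliest such window starts at 10:00.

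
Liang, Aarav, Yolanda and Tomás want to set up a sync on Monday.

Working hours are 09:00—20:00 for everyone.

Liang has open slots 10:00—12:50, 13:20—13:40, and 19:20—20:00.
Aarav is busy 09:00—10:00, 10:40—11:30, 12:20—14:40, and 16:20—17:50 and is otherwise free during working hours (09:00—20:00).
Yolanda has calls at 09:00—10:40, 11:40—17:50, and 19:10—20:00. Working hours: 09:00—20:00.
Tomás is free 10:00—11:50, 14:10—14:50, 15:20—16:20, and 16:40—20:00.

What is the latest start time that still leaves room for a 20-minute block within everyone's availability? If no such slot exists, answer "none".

none

Aarav free within 09:00–20:00: 10:00–10:40, 11:30–12:20, 14:40–16:20, 17:50–20:00.
Yolanda free within 09:00–20:00: 10:40–11:40, 17:50–19:10.
Liang ∩ Aarav: 10:00–10:40, 11:30–12:20, 19:20–20:00.
Liang ∩ Aarav ∩ Yolanda: 11:30–11:40.
Liang ∩ Aarav ∩ Yolanda ∩ Tomás: 11:30–11:40.
Windows ≥ 20 min: (none).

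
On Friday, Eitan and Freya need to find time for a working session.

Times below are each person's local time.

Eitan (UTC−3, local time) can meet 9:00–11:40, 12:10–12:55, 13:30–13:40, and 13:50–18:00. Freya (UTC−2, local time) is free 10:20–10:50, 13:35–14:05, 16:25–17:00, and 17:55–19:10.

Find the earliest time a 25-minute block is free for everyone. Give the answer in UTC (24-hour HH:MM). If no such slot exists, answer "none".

12:20

Eitan → UTC: 12:00–14:40, 15:10–15:55, 16:30–16:40, 16:50–21:00.
Freya → UTC: 12:20–12:50, 15:35–16:05, 18:25–19:00, 19:55–21:10.
Eitan ∩ Freya: 12:20–12:50, 15:35–15:55, 18:25–19:00, 19:55–21:00.
Windows ≥ 25 min: 12:20–12:50, 18:25–19:00, 19:55–21:00.
Earliest such window starts at 12:20.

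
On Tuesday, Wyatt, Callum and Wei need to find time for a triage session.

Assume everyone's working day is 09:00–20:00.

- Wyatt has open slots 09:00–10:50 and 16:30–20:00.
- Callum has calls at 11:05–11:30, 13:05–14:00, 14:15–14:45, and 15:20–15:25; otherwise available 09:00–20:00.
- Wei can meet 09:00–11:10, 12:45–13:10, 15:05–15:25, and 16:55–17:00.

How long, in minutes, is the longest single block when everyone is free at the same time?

110 minutes

Callum free within 09:00–20:00: 09:00–11:05, 11:30–13:05, 14:00–14:15, 14:45–15:20, 15:25–20:00.
Wyatt ∩ Callum: 09:00–10:50, 16:30–20:00.
Wyatt ∩ Callum ∩ Wei: 09:00–10:50, 16:55–17:00.
Common window lengths: 110, 5 min; longest is 110.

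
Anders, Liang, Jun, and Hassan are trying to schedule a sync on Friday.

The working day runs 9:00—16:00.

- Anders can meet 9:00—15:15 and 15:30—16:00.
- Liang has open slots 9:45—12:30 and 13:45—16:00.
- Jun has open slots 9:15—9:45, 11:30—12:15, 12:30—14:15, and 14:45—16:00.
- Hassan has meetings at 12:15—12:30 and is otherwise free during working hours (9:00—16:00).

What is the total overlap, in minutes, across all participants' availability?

135 minutes

Hassan free within 09:00–16:00: 09:00–12:15, 12:30–16:00.
Anders ∩ Liang: 09:45–12:30, 13:45–15:15, 15:30–16:00.
Anders ∩ Liang ∩ Jun: 11:30–12:15, 13:45–14:15, 14:45–15:15, 15:30–16:00.
Anders ∩ Liang ∩ Jun ∩ Hassan: 11:30–12:15, 13:45–14:15, 14:45–15:15, 15:30–16:00.
Total common minutes: 45 + 30 + 30 + 30 = 135.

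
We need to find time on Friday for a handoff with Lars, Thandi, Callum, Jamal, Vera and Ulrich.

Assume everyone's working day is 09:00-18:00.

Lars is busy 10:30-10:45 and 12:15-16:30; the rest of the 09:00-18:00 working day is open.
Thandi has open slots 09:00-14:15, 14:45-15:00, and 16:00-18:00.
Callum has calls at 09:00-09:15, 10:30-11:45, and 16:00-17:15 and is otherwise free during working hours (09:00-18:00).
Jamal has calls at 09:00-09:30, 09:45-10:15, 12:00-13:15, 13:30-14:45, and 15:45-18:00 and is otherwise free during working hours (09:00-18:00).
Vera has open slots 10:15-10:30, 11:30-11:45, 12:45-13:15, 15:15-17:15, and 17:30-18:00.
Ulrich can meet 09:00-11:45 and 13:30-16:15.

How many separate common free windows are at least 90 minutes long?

0

Lars free within 09:00–18:00: 09:00–10:30, 10:45–12:15, 16:30–18:00.
Callum free within 09:00–18:00: 09:15–10:30, 11:45–16:00, 17:15–18:00.
Jamal free within 09:00–18:00: 09:30–09:45, 10:15–12:00, 13:15–13:30, 14:45–15:45.
Lars ∩ Thandi: 09:00–10:30, 10:45–12:15, 16:30–18:00.
Lars ∩ Thandi ∩ Callum: 09:15–10:30, 11:45–12:15, 17:15–18:00.
Lars ∩ Thandi ∩ Callum ∩ Jamal: 09:30–09:45, 10:15–10:30, 11:45–12:00.
Lars ∩ Thandi ∩ Callum ∩ Jamal ∩ Vera: 10:15–10:30.
Lars ∩ Thandi ∩ Callum ∩ Jamal ∩ Vera ∩ Ulrich: 10:15–10:30.
Windows ≥ 90 min: (none).
That's 0 windows.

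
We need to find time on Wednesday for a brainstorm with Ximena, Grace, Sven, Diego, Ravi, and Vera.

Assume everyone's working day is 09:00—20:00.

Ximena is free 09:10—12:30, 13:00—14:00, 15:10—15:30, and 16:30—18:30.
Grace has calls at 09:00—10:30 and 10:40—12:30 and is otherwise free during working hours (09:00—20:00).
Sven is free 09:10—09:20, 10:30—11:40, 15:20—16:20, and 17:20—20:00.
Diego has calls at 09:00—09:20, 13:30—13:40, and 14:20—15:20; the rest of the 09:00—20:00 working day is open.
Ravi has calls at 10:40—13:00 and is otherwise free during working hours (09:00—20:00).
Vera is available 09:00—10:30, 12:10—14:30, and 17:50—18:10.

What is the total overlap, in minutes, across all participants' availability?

Grace free within 09:00–20:00: 10:30–10:40, 12:30–20:00.
Diego free within 09:00–20:00: 09:20–13:30, 13:40–14:20, 15:20–20:00.
Ravi free within 09:00–20:00: 09:00–10:40, 13:00–20:00.
Ximena ∩ Grace: 10:30–10:40, 13:00–14:00, 15:10–15:30, 16:30–18:30.
Ximena ∩ Grace ∩ Sven: 10:30–10:40, 15:20–15:30, 17:20–18:30.
Ximena ∩ Grace ∩ Sven ∩ Diego: 10:30–10:40, 15:20–15:30, 17:20–18:30.
Ximena ∩ Grace ∩ Sven ∩ Diego ∩ Ravi: 10:30–10:40, 15:20–15:30, 17:20–18:30.
Ximena ∩ Grace ∩ Sven ∩ Diego ∩ Ravi ∩ Vera: 17:50–18:10.
Total common minutes: 20.

20 minutes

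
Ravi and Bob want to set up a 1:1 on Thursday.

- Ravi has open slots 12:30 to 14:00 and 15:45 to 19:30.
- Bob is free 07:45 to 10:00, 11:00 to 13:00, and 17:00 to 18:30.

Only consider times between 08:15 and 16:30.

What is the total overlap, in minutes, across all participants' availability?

30 minutes

Ravi ∩ Bob: 12:30–13:00, 17:00–18:30.
Restricted to 08:15–16:30: 12:30–13:00.
Total common minutes: 30.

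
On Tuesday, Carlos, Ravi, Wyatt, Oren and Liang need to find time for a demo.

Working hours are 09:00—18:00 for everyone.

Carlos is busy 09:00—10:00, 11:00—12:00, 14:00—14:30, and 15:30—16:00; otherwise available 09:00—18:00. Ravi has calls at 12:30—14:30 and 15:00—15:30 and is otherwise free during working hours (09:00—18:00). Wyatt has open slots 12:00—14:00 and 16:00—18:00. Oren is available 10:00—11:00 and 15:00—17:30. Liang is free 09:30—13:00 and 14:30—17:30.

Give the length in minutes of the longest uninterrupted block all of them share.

Carlos free within 09:00–18:00: 10:00–11:00, 12:00–14:00, 14:30–15:30, 16:00–18:00.
Ravi free within 09:00–18:00: 09:00–12:30, 14:30–15:00, 15:30–18:00.
Carlos ∩ Ravi: 10:00–11:00, 12:00–12:30, 14:30–15:00, 16:00–18:00.
Carlos ∩ Ravi ∩ Wyatt: 12:00–12:30, 16:00–18:00.
Carlos ∩ Ravi ∩ Wyatt ∩ Oren: 16:00–17:30.
Carlos ∩ Ravi ∩ Wyatt ∩ Oren ∩ Liang: 16:00–17:30.
Single common window of 90 minutes.

90 minutes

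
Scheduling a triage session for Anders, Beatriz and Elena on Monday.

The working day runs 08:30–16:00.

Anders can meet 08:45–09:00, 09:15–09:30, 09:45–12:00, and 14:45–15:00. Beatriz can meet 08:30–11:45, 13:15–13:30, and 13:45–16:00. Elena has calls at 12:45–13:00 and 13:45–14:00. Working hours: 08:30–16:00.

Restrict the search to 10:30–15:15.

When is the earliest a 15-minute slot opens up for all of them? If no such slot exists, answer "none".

10:30

Elena free within 08:30–16:00: 08:30–12:45, 13:00–13:45, 14:00–16:00.
Anders ∩ Beatriz: 08:45–09:00, 09:15–09:30, 09:45–11:45, 14:45–15:00.
Anders ∩ Beatriz ∩ Elena: 08:45–09:00, 09:15–09:30, 09:45–11:45, 14:45–15:00.
Restricted to 10:30–15:15: 10:30–11:45, 14:45–15:00.
Windows ≥ 15 min: 10:30–11:45, 14:45–15:00.
Earliest such window starts at 10:30.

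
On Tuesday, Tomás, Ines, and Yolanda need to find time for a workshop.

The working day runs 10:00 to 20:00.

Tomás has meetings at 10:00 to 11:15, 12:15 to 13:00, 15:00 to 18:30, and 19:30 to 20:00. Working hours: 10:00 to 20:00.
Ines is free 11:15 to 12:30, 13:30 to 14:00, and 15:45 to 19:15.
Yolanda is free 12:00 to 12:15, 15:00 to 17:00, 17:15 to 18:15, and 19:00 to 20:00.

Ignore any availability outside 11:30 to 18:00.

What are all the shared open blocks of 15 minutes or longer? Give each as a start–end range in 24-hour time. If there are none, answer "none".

Tomás free within 10:00–20:00: 11:15–12:15, 13:00–15:00, 18:30–19:30.
Tomás ∩ Ines: 11:15–12:15, 13:30–14:00, 18:30–19:15.
Tomás ∩ Ines ∩ Yolanda: 12:00–12:15, 19:00–19:15.
Restricted to 11:30–18:00: 12:00–12:15.
Windows ≥ 15 min: 12:00–12:15.

12:00–12:15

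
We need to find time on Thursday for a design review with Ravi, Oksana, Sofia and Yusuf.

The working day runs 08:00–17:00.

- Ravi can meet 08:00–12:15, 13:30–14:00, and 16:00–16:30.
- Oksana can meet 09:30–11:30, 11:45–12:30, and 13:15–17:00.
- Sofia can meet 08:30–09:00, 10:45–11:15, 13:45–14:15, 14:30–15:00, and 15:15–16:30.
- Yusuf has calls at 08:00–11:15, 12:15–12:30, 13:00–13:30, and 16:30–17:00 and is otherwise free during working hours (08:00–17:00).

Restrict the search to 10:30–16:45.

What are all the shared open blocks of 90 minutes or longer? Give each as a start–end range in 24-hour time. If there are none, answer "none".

Yusuf free within 08:00–17:00: 11:15–12:15, 12:30–13:00, 13:30–16:30.
Ravi ∩ Oksana: 09:30–11:30, 11:45–12:15, 13:30–14:00, 16:00–16:30.
Ravi ∩ Oksana ∩ Sofia: 10:45–11:15, 13:45–14:00, 16:00–16:30.
Ravi ∩ Oksana ∩ Sofia ∩ Yusuf: 13:45–14:00, 16:00–16:30.
Restricted to 10:30–16:45: 13:45–14:00, 16:00–16:30.
Windows ≥ 90 min: (none).

none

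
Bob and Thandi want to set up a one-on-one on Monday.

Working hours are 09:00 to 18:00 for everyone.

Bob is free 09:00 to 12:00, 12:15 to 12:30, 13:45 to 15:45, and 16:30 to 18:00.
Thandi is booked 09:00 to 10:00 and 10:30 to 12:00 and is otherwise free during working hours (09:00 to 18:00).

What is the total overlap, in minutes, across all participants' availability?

Thandi free within 09:00–18:00: 10:00–10:30, 12:00–18:00.
Bob ∩ Thandi: 10:00–10:30, 12:15–12:30, 13:45–15:45, 16:30–18:00.
Total common minutes: 30 + 15 + 120 + 90 = 255.

255 minutes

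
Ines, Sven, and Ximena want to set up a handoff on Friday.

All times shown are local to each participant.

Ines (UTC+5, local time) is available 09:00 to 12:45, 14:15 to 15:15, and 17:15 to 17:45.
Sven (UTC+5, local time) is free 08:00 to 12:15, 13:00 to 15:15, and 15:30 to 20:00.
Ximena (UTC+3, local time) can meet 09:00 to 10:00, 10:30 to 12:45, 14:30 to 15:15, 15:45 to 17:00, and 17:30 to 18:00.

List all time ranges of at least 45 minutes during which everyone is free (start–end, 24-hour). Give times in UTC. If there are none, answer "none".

Ines → UTC: 04:00–07:45, 09:15–10:15, 12:15–12:45.
Sven → UTC: 03:00–07:15, 08:00–10:15, 10:30–15:00.
Ximena → UTC: 06:00–07:00, 07:30–09:45, 11:30–12:15, 12:45–14:00, 14:30–15:00.
Ines ∩ Sven: 04:00–07:15, 09:15–10:15, 12:15–12:45.
Ines ∩ Sven ∩ Ximena: 06:00–07:00, 09:15–09:45.
Windows ≥ 45 min: 06:00–07:00.

06:00–07:00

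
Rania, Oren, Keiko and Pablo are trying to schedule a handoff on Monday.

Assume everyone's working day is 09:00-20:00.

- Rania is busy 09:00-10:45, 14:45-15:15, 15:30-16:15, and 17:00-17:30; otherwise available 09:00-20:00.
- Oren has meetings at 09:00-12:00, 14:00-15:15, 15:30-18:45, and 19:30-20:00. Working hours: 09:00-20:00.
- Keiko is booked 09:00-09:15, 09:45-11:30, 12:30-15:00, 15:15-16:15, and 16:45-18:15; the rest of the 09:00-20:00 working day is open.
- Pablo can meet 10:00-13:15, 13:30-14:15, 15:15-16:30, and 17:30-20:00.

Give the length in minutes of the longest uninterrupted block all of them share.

45 minutes

Rania free within 09:00–20:00: 10:45–14:45, 15:15–15:30, 16:15–17:00, 17:30–20:00.
Oren free within 09:00–20:00: 12:00–14:00, 15:15–15:30, 18:45–19:30.
Keiko free within 09:00–20:00: 09:15–09:45, 11:30–12:30, 15:00–15:15, 16:15–16:45, 18:15–20:00.
Rania ∩ Oren: 12:00–14:00, 15:15–15:30, 18:45–19:30.
Rania ∩ Oren ∩ Keiko: 12:00–12:30, 18:45–19:30.
Rania ∩ Oren ∩ Keiko ∩ Pablo: 12:00–12:30, 18:45–19:30.
Common window lengths: 30, 45 min; longest is 45.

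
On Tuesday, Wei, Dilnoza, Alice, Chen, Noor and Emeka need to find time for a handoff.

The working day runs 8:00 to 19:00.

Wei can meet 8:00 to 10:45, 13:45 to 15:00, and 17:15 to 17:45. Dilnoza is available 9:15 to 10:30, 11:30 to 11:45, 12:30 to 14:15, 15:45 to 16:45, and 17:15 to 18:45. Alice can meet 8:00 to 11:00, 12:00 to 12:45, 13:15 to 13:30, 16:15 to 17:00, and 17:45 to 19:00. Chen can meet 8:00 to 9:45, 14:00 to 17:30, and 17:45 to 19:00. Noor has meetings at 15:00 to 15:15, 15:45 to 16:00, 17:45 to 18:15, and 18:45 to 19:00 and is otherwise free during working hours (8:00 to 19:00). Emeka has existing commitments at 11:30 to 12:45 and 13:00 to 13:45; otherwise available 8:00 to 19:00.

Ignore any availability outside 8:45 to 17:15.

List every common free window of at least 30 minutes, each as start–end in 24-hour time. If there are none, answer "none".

Noor free within 08:00–19:00: 08:00–15:00, 15:15–15:45, 16:00–17:45, 18:15–18:45.
Emeka free within 08:00–19:00: 08:00–11:30, 12:45–13:00, 13:45–19:00.
Wei ∩ Dilnoza: 09:15–10:30, 13:45–14:15, 17:15–17:45.
Wei ∩ Dilnoza ∩ Alice: 09:15–10:30.
Wei ∩ Dilnoza ∩ Alice ∩ Chen: 09:15–09:45.
Wei ∩ Dilnoza ∩ Alice ∩ Chen ∩ Noor: 09:15–09:45.
Wei ∩ Dilnoza ∩ Alice ∩ Chen ∩ Noor ∩ Emeka: 09:15–09:45.
Restricted to 08:45–17:15: 09:15–09:45.
Windows ≥ 30 min: 09:15–09:45.

09:15–09:45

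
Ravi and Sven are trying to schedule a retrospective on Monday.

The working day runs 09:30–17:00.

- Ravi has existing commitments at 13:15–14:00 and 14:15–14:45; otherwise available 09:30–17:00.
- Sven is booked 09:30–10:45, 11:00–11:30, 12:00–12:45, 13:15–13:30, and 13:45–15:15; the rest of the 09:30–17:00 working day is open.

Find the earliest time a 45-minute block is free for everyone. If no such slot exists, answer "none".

15:15

Ravi free within 09:30–17:00: 09:30–13:15, 14:00–14:15, 14:45–17:00.
Sven free within 09:30–17:00: 10:45–11:00, 11:30–12:00, 12:45–13:15, 13:30–13:45, 15:15–17:00.
Ravi ∩ Sven: 10:45–11:00, 11:30–12:00, 12:45–13:15, 15:15–17:00.
Windows ≥ 45 min: 15:15–17:00.
Earliest such window starts at 15:15.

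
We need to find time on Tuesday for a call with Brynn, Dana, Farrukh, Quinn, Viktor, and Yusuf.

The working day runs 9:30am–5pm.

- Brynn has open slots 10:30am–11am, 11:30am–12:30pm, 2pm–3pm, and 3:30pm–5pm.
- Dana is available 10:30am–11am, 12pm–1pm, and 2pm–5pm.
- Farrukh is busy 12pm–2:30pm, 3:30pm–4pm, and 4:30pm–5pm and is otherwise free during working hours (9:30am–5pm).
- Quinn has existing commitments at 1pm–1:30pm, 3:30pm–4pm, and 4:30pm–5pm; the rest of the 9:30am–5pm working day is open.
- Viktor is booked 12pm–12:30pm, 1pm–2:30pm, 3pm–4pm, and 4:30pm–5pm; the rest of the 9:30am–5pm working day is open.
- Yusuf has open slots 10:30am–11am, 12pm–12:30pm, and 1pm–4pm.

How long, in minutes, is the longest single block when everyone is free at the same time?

Farrukh free within 09:30–17:00: 09:30–12:00, 14:30–15:30, 16:00–16:30.
Quinn free within 09:30–17:00: 09:30–13:00, 13:30–15:30, 16:00–16:30.
Viktor free within 09:30–17:00: 09:30–12:00, 12:30–13:00, 14:30–15:00, 16:00–16:30.
Brynn ∩ Dana: 10:30–11:00, 12:00–12:30, 14:00–15:00, 15:30–17:00.
Brynn ∩ Dana ∩ Farrukh: 10:30–11:00, 14:30–15:00, 16:00–16:30.
Brynn ∩ Dana ∩ Farrukh ∩ Quinn: 10:30–11:00, 14:30–15:00, 16:00–16:30.
Brynn ∩ Dana ∩ Farrukh ∩ Quinn ∩ Viktor: 10:30–11:00, 14:30–15:00, 16:00–16:30.
Brynn ∩ Dana ∩ Farrukh ∩ Quinn ∩ Viktor ∩ Yusuf: 10:30–11:00, 14:30–15:00.
Common window lengths: 30, 30 min; longest is 30.

30 minutes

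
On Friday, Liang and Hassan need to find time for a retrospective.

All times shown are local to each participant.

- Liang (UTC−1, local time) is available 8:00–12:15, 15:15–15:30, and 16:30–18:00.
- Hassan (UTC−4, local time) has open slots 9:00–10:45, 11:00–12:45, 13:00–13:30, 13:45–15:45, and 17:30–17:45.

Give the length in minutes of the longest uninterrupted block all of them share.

75 minutes

Liang → UTC: 09:00–13:15, 16:15–16:30, 17:30–19:00.
Hassan → UTC: 13:00–14:45, 15:00–16:45, 17:00–17:30, 17:45–19:45, 21:30–21:45.
Liang ∩ Hassan: 13:00–13:15, 16:15–16:30, 17:45–19:00.
Common window lengths: 15, 15, 75 min; longest is 75.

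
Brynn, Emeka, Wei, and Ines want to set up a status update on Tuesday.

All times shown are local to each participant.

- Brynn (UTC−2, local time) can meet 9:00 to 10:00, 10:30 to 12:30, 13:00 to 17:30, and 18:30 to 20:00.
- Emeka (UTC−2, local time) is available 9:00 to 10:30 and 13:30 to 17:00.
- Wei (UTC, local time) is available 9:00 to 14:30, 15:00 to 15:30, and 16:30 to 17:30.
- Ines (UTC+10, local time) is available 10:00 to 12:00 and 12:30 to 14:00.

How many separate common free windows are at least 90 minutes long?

0

Brynn → UTC: 11:00–12:00, 12:30–14:30, 15:00–19:30, 20:30–22:00.
Emeka → UTC: 11:00–12:30, 15:30–19:00.
Wei → UTC: 09:00–14:30, 15:00–15:30, 16:30–17:30.
Ines → UTC: 00:00–02:00, 02:30–04:00.
Brynn ∩ Emeka: 11:00–12:00, 15:30–19:00.
Brynn ∩ Emeka ∩ Wei: 11:00–12:00, 16:30–17:30.
Brynn ∩ Emeka ∩ Wei ∩ Ines: (none).
Windows ≥ 90 min: (none).
That's 0 windows.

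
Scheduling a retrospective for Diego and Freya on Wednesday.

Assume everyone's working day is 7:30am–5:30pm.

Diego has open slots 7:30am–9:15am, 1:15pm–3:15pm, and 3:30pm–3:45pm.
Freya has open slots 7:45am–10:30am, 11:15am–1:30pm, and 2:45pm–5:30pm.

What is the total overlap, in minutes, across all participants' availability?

Diego ∩ Freya: 07:45–09:15, 13:15–13:30, 14:45–15:15, 15:30–15:45.
Total common minutes: 90 + 15 + 30 + 15 = 150.

150 minutes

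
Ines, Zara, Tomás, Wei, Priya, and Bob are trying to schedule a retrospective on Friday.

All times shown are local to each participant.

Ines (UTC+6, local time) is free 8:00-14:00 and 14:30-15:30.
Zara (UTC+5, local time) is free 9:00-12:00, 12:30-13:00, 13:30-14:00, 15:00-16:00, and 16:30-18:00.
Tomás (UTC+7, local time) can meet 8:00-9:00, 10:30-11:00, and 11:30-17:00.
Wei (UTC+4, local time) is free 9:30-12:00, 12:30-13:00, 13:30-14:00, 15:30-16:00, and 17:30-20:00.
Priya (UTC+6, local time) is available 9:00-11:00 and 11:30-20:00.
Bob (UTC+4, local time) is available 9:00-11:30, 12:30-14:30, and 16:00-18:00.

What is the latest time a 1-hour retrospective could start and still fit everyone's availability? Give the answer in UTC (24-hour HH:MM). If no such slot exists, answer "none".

Ines → UTC: 02:00–08:00, 08:30–09:30.
Zara → UTC: 04:00–07:00, 07:30–08:00, 08:30–09:00, 10:00–11:00, 11:30–13:00.
Tomás → UTC: 01:00–02:00, 03:30–04:00, 04:30–10:00.
Wei → UTC: 05:30–08:00, 08:30–09:00, 09:30–10:00, 11:30–12:00, 13:30–16:00.
Priya → UTC: 03:00–05:00, 05:30–14:00.
Bob → UTC: 05:00–07:30, 08:30–10:30, 12:00–14:00.
Ines ∩ Zara: 04:00–07:00, 07:30–08:00, 08:30–09:00.
Ines ∩ Zara ∩ Tomás: 04:30–07:00, 07:30–08:00, 08:30–09:00.
Ines ∩ Zara ∩ Tomás ∩ Wei: 05:30–07:00, 07:30–08:00, 08:30–09:00.
Ines ∩ Zara ∩ Tomás ∩ Wei ∩ Priya: 05:30–07:00, 07:30–08:00, 08:30–09:00.
Ines ∩ Zara ∩ Tomás ∩ Wei ∩ Priya ∩ Bob: 05:30–07:00, 08:30–09:00.
Windows ≥ 60 min: 05:30–07:00.
Latest start in the last window 05:30–07:00 is 07:00 − 60 min = 06:00.

06:00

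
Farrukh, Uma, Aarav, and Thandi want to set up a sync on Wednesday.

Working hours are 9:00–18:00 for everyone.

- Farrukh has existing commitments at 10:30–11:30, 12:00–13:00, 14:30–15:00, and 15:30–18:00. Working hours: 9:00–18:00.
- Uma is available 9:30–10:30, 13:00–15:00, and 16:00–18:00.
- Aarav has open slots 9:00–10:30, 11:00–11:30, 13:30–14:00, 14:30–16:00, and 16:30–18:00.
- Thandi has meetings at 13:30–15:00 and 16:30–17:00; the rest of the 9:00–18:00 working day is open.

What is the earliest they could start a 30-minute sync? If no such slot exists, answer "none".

Farrukh free within 09:00–18:00: 09:00–10:30, 11:30–12:00, 13:00–14:30, 15:00–15:30.
Thandi free within 09:00–18:00: 09:00–13:30, 15:00–16:30, 17:00–18:00.
Farrukh ∩ Uma: 09:30–10:30, 13:00–14:30.
Farrukh ∩ Uma ∩ Aarav: 09:30–10:30, 13:30–14:00.
Farrukh ∩ Uma ∩ Aarav ∩ Thandi: 09:30–10:30.
Windows ≥ 30 min: 09:30–10:30.
Earliest such window starts at 09:30.

09:30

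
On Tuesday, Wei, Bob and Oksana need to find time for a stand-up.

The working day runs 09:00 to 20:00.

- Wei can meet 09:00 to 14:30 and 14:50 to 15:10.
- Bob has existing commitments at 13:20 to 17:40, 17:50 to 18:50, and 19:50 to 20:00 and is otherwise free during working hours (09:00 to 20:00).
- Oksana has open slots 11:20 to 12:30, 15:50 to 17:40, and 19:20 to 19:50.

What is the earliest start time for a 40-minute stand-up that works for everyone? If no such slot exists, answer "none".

Bob free within 09:00–20:00: 09:00–13:20, 17:40–17:50, 18:50–19:50.
Wei ∩ Bob: 09:00–13:20.
Wei ∩ Bob ∩ Oksana: 11:20–12:30.
Windows ≥ 40 min: 11:20–12:30.
Earliest such window starts at 11:20.

11:20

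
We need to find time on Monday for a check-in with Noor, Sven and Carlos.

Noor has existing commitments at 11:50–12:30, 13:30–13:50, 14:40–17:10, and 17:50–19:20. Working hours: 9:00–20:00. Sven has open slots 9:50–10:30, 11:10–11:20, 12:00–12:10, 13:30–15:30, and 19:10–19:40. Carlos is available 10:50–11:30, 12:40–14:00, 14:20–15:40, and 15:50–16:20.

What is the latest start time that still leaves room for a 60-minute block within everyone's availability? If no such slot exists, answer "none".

none

Noor free within 09:00–20:00: 09:00–11:50, 12:30–13:30, 13:50–14:40, 17:10–17:50, 19:20–20:00.
Noor ∩ Sven: 09:50–10:30, 11:10–11:20, 13:50–14:40, 19:20–19:40.
Noor ∩ Sven ∩ Carlos: 11:10–11:20, 13:50–14:00, 14:20–14:40.
Windows ≥ 60 min: (none).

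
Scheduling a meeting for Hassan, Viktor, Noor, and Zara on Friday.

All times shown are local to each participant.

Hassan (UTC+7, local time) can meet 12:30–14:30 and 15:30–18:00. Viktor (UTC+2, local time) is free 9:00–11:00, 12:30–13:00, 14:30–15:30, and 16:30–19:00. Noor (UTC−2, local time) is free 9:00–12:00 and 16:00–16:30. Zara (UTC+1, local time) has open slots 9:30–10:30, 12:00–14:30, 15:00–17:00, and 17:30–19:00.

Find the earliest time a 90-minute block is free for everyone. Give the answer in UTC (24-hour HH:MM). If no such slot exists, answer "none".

none

Hassan → UTC: 05:30–07:30, 08:30–11:00.
Viktor → UTC: 07:00–09:00, 10:30–11:00, 12:30–13:30, 14:30–17:00.
Noor → UTC: 11:00–14:00, 18:00–18:30.
Zara → UTC: 08:30–09:30, 11:00–13:30, 14:00–16:00, 16:30–18:00.
Hassan ∩ Viktor: 07:00–07:30, 08:30–09:00, 10:30–11:00.
Hassan ∩ Viktor ∩ Noor: (none).
Hassan ∩ Viktor ∩ Noor ∩ Zara: (none).
Windows ≥ 90 min: (none).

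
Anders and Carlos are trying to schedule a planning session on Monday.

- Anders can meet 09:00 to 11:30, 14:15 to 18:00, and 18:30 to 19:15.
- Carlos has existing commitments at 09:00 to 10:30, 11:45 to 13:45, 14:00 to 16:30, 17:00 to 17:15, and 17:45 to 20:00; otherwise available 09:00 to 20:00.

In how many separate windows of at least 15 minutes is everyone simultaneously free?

3

Carlos free within 09:00–20:00: 10:30–11:45, 13:45–14:00, 16:30–17:00, 17:15–17:45.
Anders ∩ Carlos: 10:30–11:30, 16:30–17:00, 17:15–17:45.
Windows ≥ 15 min: 10:30–11:30, 16:30–17:00, 17:15–17:45.
That's 3 windows.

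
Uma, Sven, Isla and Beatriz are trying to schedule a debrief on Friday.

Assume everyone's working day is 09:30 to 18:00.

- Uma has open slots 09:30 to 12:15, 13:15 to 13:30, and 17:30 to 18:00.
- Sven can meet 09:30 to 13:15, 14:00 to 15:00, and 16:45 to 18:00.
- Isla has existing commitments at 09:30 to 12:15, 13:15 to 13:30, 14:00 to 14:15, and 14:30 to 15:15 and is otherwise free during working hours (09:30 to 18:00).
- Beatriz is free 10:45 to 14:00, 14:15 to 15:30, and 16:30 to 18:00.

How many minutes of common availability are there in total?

30 minutes

Isla free within 09:30–18:00: 12:15–13:15, 13:30–14:00, 14:15–14:30, 15:15–18:00.
Uma ∩ Sven: 09:30–12:15, 17:30–18:00.
Uma ∩ Sven ∩ Isla: 17:30–18:00.
Uma ∩ Sven ∩ Isla ∩ Beatriz: 17:30–18:00.
Total common minutes: 30.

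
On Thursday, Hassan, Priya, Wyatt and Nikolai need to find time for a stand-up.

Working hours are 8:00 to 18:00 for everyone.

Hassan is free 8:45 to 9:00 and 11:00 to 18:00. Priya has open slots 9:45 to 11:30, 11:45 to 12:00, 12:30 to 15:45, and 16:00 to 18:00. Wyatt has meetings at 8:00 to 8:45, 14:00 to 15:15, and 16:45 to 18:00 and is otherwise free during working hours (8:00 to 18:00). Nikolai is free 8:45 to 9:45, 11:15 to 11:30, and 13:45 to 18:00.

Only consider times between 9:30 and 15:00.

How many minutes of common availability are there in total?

Wyatt free within 08:00–18:00: 08:45–14:00, 15:15–16:45.
Hassan ∩ Priya: 11:00–11:30, 11:45–12:00, 12:30–15:45, 16:00–18:00.
Hassan ∩ Priya ∩ Wyatt: 11:00–11:30, 11:45–12:00, 12:30–14:00, 15:15–15:45, 16:00–16:45.
Hassan ∩ Priya ∩ Wyatt ∩ Nikolai: 11:15–11:30, 13:45–14:00, 15:15–15:45, 16:00–16:45.
Restricted to 09:30–15:00: 11:15–11:30, 13:45–14:00.
Total common minutes: 15 + 15 = 30.

30 minutes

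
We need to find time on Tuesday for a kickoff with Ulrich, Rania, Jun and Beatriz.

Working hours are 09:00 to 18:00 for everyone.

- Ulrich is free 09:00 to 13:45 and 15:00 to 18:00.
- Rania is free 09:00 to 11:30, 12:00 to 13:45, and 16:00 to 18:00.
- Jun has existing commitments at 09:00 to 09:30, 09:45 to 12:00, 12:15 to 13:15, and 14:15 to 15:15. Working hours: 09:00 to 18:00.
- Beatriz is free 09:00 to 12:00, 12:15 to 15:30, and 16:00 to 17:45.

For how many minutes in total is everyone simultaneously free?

150 minutes

Jun free within 09:00–18:00: 09:30–09:45, 12:00–12:15, 13:15–14:15, 15:15–18:00.
Ulrich ∩ Rania: 09:00–11:30, 12:00–13:45, 16:00–18:00.
Ulrich ∩ Rania ∩ Jun: 09:30–09:45, 12:00–12:15, 13:15–13:45, 16:00–18:00.
Ulrich ∩ Rania ∩ Jun ∩ Beatriz: 09:30–09:45, 13:15–13:45, 16:00–17:45.
Total common minutes: 15 + 30 + 105 = 150.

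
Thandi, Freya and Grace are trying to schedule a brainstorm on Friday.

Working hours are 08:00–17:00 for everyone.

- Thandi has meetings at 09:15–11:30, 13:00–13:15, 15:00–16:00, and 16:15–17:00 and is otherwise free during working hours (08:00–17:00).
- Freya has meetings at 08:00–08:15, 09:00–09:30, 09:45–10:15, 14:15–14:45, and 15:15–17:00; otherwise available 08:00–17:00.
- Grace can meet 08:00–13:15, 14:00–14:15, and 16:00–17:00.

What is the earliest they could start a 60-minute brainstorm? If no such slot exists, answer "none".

Thandi free within 08:00–17:00: 08:00–09:15, 11:30–13:00, 13:15–15:00, 16:00–16:15.
Freya free within 08:00–17:00: 08:15–09:00, 09:30–09:45, 10:15–14:15, 14:45–15:15.
Thandi ∩ Freya: 08:15–09:00, 11:30–13:00, 13:15–14:15, 14:45–15:00.
Thandi ∩ Freya ∩ Grace: 08:15–09:00, 11:30–13:00, 14:00–14:15.
Windows ≥ 60 min: 11:30–13:00.
Earliest such window starts at 11:30.

11:30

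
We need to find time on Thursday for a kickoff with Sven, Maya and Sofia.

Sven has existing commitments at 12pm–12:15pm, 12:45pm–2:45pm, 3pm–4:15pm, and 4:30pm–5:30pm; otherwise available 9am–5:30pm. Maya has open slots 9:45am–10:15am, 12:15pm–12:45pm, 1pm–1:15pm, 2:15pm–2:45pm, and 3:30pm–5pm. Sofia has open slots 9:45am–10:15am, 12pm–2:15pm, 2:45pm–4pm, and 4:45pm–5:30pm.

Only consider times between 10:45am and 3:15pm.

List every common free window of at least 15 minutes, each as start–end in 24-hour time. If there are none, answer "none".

12:15–12:45

Sven free within 09:00–17:30: 09:00–12:00, 12:15–12:45, 14:45–15:00, 16:15–16:30.
Sven ∩ Maya: 09:45–10:15, 12:15–12:45, 16:15–16:30.
Sven ∩ Maya ∩ Sofia: 09:45–10:15, 12:15–12:45.
Restricted to 10:45–15:15: 12:15–12:45.
Windows ≥ 15 min: 12:15–12:45.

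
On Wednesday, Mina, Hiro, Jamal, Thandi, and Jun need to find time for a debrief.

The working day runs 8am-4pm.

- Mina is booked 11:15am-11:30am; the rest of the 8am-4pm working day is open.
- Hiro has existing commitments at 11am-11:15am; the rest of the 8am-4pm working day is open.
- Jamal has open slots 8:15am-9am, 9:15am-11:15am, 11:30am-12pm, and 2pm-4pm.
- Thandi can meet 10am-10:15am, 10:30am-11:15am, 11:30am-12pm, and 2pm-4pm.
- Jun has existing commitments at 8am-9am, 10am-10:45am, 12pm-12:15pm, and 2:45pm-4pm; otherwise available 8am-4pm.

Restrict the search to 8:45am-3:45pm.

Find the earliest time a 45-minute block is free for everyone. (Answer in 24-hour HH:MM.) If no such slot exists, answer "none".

Mina free within 08:00–16:00: 08:00–11:15, 11:30–16:00.
Hiro free within 08:00–16:00: 08:00–11:00, 11:15–16:00.
Jun free within 08:00–16:00: 09:00–10:00, 10:45–12:00, 12:15–14:45.
Mina ∩ Hiro: 08:00–11:00, 11:30–16:00.
Mina ∩ Hiro ∩ Jamal: 08:15–09:00, 09:15–11:00, 11:30–12:00, 14:00–16:00.
Mina ∩ Hiro ∩ Jamal ∩ Thandi: 10:00–10:15, 10:30–11:00, 11:30–12:00, 14:00–16:00.
Mina ∩ Hiro ∩ Jamal ∩ Thandi ∩ Jun: 10:45–11:00, 11:30–12:00, 14:00–14:45.
Restricted to 08:45–15:45: 10:45–11:00, 11:30–12:00, 14:00–14:45.
Windows ≥ 45 min: 14:00–14:45.
Earliest such window starts at 14:00.

14:00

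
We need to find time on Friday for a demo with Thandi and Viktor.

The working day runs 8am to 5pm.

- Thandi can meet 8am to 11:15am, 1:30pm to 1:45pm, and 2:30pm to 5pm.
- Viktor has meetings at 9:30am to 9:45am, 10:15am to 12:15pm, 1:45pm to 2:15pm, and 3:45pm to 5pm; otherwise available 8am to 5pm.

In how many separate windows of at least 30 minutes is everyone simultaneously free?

3

Viktor free within 08:00–17:00: 08:00–09:30, 09:45–10:15, 12:15–13:45, 14:15–15:45.
Thandi ∩ Viktor: 08:00–09:30, 09:45–10:15, 13:30–13:45, 14:30–15:45.
Windows ≥ 30 min: 08:00–09:30, 09:45–10:15, 14:30–15:45.
That's 3 windows.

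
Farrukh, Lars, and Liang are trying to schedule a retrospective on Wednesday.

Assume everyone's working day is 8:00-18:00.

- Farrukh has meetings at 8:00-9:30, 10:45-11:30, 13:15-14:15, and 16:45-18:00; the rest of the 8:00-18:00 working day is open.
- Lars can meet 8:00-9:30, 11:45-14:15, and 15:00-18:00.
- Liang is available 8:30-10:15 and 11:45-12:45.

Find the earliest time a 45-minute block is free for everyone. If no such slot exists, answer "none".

11:45

Farrukh free within 08:00–18:00: 09:30–10:45, 11:30–13:15, 14:15–16:45.
Farrukh ∩ Lars: 11:45–13:15, 15:00–16:45.
Farrukh ∩ Lars ∩ Liang: 11:45–12:45.
Windows ≥ 45 min: 11:45–12:45.
Earliest such window starts at 11:45.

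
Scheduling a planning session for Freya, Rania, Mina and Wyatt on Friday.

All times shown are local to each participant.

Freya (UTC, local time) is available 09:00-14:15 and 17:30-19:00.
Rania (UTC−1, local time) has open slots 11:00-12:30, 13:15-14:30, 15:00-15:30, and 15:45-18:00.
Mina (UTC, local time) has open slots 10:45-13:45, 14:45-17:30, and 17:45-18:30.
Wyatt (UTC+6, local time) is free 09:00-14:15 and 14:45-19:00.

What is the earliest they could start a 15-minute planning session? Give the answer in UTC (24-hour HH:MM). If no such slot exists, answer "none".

12:00

Freya → UTC: 09:00–14:15, 17:30–19:00.
Rania → UTC: 12:00–13:30, 14:15–15:30, 16:00–16:30, 16:45–19:00.
Mina → UTC: 10:45–13:45, 14:45–17:30, 17:45–18:30.
Wyatt → UTC: 03:00–08:15, 08:45–13:00.
Freya ∩ Rania: 12:00–13:30, 17:30–19:00.
Freya ∩ Rania ∩ Mina: 12:00–13:30, 17:45–18:30.
Freya ∩ Rania ∩ Mina ∩ Wyatt: 12:00–13:00.
Windows ≥ 15 min: 12:00–13:00.
Earliest such window starts at 12:00.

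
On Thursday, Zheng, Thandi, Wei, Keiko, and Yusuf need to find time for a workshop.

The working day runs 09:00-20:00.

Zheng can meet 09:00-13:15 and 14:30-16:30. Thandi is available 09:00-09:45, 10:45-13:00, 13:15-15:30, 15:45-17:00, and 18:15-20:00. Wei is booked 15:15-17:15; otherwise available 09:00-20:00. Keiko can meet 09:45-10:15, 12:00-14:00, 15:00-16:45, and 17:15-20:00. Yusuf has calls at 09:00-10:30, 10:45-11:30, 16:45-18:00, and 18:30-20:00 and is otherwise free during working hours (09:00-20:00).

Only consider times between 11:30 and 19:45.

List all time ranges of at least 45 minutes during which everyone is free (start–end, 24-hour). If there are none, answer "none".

Wei free within 09:00–20:00: 09:00–15:15, 17:15–20:00.
Yusuf free within 09:00–20:00: 10:30–10:45, 11:30–16:45, 18:00–18:30.
Zheng ∩ Thandi: 09:00–09:45, 10:45–13:00, 14:30–15:30, 15:45–16:30.
Zheng ∩ Thandi ∩ Wei: 09:00–09:45, 10:45–13:00, 14:30–15:15.
Zheng ∩ Thandi ∩ Wei ∩ Keiko: 12:00–13:00, 15:00–15:15.
Zheng ∩ Thandi ∩ Wei ∩ Keiko ∩ Yusuf: 12:00–13:00, 15:00–15:15.
Restricted to 11:30–19:45: 12:00–13:00, 15:00–15:15.
Windows ≥ 45 min: 12:00–13:00.

12:00–13:00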